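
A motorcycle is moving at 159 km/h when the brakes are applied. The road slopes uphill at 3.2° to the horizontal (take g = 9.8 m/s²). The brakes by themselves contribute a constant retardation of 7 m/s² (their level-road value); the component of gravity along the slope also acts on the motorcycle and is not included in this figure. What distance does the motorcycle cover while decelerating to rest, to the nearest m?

159 km/h ÷ 3.6 = 44.1667 m/s.
Gravity along the uphill slope adds to the braking deceleration: a_eff = 7.000 + 9.8·sin 3.2° = 7.000 + 0.547 = 7.547 m/s².
Braking distance = v²/(2a) = 44.1667² / (2 × 7.547) = 1950.697 / 15.094 = 129.237 m.

Braking distance ≈ 129 m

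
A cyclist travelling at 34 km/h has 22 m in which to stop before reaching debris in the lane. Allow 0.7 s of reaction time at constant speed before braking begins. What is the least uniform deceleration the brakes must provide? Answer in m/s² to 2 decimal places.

Required deceleration ≈ 2.90 m/s²

34 km/h ÷ 3.6 = 9.4444 m/s.
Distance covered during reaction = 9.4444 × 0.7 = 6.611 m.
Distance available for braking: 22 − 6.611 = 15.389 m.
v² = 2a·d ⇒ a = v²/(2d) = 9.4444² / (2 × 15.389) = 89.197 / 30.778 = 2.8981 m/s².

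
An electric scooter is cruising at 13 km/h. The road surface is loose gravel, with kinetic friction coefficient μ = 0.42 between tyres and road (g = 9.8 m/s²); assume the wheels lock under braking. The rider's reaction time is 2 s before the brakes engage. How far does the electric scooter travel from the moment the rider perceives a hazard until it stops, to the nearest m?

13 km/h ÷ 3.6 = 3.6111 m/s.
a = μg = 0.42 × 9.8 = 4.116 m/s².
Reaction distance = v·t_r = 3.6111 × 2 = 7.222 m.
Braking distance = v²/(2a) = 3.6111² / (2 × 4.116) = 13.040 / 8.232 = 1.584 m.
Total = 7.222 + 1.584 = 8.806 m.

Total stopping distance ≈ 9 m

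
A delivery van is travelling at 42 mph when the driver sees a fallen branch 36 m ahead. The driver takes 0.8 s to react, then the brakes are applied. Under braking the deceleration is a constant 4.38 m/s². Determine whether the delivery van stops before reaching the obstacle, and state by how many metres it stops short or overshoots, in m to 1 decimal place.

No — it overshoots by 19.3 m

42 mph × 0.44704 = 18.7757 m/s.
Reaction distance = 18.7757 × 0.8 = 15.021 m.
Braking distance = v²/(2a) = 352.527 / 8.760 = 40.243 m.
Total stopping distance = 15.021 + 40.243 = 55.264 m, vs 36 m available — it cannot stop in time and overshoots by 55.264 − 36 = 19.264 m.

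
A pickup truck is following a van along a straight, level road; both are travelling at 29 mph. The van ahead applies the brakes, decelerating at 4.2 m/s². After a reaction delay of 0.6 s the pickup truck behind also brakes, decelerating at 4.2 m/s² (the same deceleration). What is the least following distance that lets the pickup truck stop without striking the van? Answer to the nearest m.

Minimum gap ≈ 8 m

29 mph × 0.44704 = 12.9642 m/s.
Leader travels v²/(2a_L) = 168.070 / 8.400 = 20.008 m before stopping.
Follower covers v·t_r = 12.9642 × 0.6 = 7.779 m while reacting, then v²/(2a_F) = 168.070 / 8.400 = 20.008 m while braking, for a total of 7.779 + 20.008 = 27.787 m.
Since a_F ≤ a_L and the follower starts braking later, the follower is never slower than the leader, so the closest approach is when both have stopped.
Minimum gap = 27.787 − 20.008 = 7.779 m.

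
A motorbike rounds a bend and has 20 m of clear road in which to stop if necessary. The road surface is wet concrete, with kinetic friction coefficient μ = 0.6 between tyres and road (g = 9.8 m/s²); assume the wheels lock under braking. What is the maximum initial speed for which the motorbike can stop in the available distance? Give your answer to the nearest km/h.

a = μg = 0.6 × 9.8 = 5.880 m/s².
v²/(2a) = d ⇒ v = √(2 × 5.880 × 20) = √235.20 = 15.3362 m/s.
15.3362 m/s × 3.6 = 55.210 km/h.

Maximum speed ≈ 55 km/h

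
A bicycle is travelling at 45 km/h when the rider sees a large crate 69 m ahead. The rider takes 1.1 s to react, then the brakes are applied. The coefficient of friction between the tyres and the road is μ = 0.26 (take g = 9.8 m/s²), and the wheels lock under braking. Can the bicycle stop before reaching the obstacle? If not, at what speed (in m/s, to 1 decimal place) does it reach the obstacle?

Yes — it stops about 24.6 m short of the obstacle, so it never reaches it

45 km/h ÷ 3.6 = 12.5000 m/s.
a = μg = 0.26 × 9.8 = 2.548 m/s².
Reaction distance = 12.5000 × 1.1 = 13.750 m.
Braking distance = v²/(2a) = 156.250 / 5.096 = 30.661 m.
Total stopping distance = 13.750 + 30.661 = 44.411 m, vs 69 m available — it stops with 69 − 44.411 = 24.589 m to spare.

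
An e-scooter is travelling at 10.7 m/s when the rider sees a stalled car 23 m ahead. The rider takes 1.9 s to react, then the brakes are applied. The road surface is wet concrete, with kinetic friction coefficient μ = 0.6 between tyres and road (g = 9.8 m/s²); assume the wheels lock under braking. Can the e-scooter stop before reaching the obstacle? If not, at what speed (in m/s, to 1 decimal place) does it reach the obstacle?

No — it strikes the obstacle at 9.1 m/s

a = μg = 0.6 × 9.8 = 5.880 m/s².
Reaction distance = 10.7000 × 1.9 = 20.330 m.
Braking distance needed to stop: v²/(2a) = 114.490 / 11.760 = 9.736 m, so total needed = 20.330 + 9.736 = 30.066 m > 23 m — it cannot stop.
Distance remaining when braking begins: 23 − 20.330 = 2.670 m.
v² = v₀² − 2a·d = 114.490 − 2 × 5.880 × 2.670 = 83.091 m²/s².
v = √83.091 = 9.115 m/s.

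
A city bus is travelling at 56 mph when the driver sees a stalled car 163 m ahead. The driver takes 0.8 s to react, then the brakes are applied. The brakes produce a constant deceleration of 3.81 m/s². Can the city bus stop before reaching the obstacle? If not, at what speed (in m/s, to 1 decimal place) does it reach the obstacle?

56 mph × 0.44704 = 25.0342 m/s.
Reaction distance = 25.0342 × 0.8 = 20.027 m.
Braking distance = v²/(2a) = 626.711 / 7.620 = 82.246 m.
Total stopping distance = 20.027 + 82.246 = 102.273 m, vs 163 m available — it stops with 163 − 102.273 = 60.727 m to spare.

Yes — it stops about 60.7 m short of the obstacle, so it never reaches it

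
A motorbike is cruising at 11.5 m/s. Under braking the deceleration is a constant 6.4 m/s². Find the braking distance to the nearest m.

Braking distance ≈ 10 m

Braking distance = v²/(2a) = 11.5000² / (2 × 6.400) = 132.250 / 12.800 = 10.332 m.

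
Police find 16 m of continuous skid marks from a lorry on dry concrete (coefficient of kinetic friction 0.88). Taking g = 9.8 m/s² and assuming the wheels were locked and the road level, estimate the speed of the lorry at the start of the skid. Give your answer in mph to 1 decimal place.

Deceleration a = μg = 0.88 × 9.8 = 8.624 m/s².
v = √(2a·d) = √(2 × 8.624 × 16) = √275.968 = 16.6123 m/s.
= 16.6123 ÷ 0.44704 = 37.161 mph.

Initial speed ≈ 37.2 mph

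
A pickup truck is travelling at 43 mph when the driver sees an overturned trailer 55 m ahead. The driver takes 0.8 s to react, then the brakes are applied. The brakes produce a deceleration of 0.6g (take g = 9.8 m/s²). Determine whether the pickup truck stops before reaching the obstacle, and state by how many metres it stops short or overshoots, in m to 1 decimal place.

Yes — it stops 8.2 m short of the obstacle

43 mph × 0.44704 = 19.2227 m/s.
a = 0.6 × 9.8 = 5.880 m/s².
Reaction distance = 19.2227 × 0.8 = 15.378 m.
Braking distance = v²/(2a) = 369.512 / 11.760 = 31.421 m.
Total stopping distance = 15.378 + 31.421 = 46.799 m, vs 55 m available — it stops with 55 − 46.799 = 8.201 m to spare.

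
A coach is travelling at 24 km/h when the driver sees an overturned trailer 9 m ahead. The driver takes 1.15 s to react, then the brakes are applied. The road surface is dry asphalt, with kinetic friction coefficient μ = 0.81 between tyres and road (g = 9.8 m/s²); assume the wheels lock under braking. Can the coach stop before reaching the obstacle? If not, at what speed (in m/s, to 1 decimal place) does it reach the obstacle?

No — it strikes the obstacle at 4.8 m/s

24 km/h ÷ 3.6 = 6.6667 m/s.
a = μg = 0.81 × 9.8 = 7.938 m/s².
Reaction distance = 6.6667 × 1.15 = 7.667 m.
Braking distance needed to stop: v²/(2a) = 44.445 / 15.876 = 2.800 m, so total needed = 7.667 + 2.800 = 10.467 m > 9 m — it cannot stop.
Distance remaining when braking begins: 9 − 7.667 = 1.333 m.
v² = v₀² − 2a·d = 44.445 − 2 × 7.938 × 1.333 = 23.282 m²/s².
v = √23.282 = 4.825 m/s.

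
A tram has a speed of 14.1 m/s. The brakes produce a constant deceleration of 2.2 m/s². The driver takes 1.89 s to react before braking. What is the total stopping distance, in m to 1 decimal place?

Total stopping distance ≈ 71.8 m

Reaction distance = v·t_r = 14.1000 × 1.89 = 26.649 m.
Braking distance = v²/(2a) = 14.1000² / (2 × 2.200) = 198.810 / 4.400 = 45.184 m.
Total = 26.649 + 45.184 = 71.833 m.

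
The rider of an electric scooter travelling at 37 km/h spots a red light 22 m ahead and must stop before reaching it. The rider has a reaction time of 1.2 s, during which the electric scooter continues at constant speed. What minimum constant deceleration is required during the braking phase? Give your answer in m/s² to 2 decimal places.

37 km/h ÷ 3.6 = 10.2778 m/s.
Distance covered during reaction = 10.2778 × 1.2 = 12.333 m.
Distance available for braking: 22 − 12.333 = 9.667 m.
v² = 2a·d ⇒ a = v²/(2d) = 10.2778² / (2 × 9.667) = 105.633 / 19.334 = 5.4636 m/s².

Required deceleration ≈ 5.46 m/s²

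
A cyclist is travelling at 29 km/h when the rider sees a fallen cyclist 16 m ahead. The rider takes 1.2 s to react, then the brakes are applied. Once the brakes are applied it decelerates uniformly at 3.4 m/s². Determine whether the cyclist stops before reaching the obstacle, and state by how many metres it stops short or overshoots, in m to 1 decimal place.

No — it overshoots by 3.2 m

29 km/h ÷ 3.6 = 8.0556 m/s.
Reaction distance = 8.0556 × 1.2 = 9.667 m.
Braking distance = v²/(2a) = 64.893 / 6.800 = 9.543 m.
Total stopping distance = 9.667 + 9.543 = 19.210 m, vs 16 m available — it cannot stop in time and overshoots by 19.210 − 16 = 3.210 m.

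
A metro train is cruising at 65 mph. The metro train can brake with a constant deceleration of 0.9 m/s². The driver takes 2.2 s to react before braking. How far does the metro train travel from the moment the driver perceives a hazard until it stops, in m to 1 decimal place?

65 mph × 0.44704 = 29.0576 m/s.
Reaction distance = v·t_r = 29.0576 × 2.2 = 63.927 m.
Braking distance = v²/(2a) = 29.0576² / (2 × 0.900) = 844.344 / 1.800 = 469.080 m.
Total = 63.927 + 469.080 = 533.007 m.

Total stopping distance ≈ 533.0 m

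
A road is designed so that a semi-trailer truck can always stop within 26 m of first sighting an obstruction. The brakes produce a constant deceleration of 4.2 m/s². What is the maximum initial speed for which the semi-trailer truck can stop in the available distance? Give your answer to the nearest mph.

Maximum speed ≈ 33 mph

v²/(2a) = d ⇒ v = √(2 × 4.200 × 26) = √218.40 = 14.7784 m/s.
14.7784 m/s ÷ 0.44704 = 33.058 mph.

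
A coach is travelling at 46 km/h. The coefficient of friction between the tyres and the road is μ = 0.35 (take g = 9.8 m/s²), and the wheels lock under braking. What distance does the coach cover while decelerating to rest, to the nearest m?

46 km/h ÷ 3.6 = 12.7778 m/s.
a = μg = 0.35 × 9.8 = 3.430 m/s².
Braking distance = v²/(2a) = 12.7778² / (2 × 3.430) = 163.272 / 6.860 = 23.801 m.

Braking distance ≈ 24 m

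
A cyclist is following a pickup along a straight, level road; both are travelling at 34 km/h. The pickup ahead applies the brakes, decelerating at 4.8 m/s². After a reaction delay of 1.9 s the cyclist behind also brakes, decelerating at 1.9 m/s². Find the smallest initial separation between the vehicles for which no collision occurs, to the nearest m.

34 km/h ÷ 3.6 = 9.4444 m/s.
Leader travels v²/(2a_L) = 89.197 / 9.600 = 9.291 m before stopping.
Follower covers v·t_r = 9.4444 × 1.9 = 17.944 m while reacting, then v²/(2a_F) = 89.197 / 3.800 = 23.473 m while braking, for a total of 17.944 + 23.473 = 41.417 m.
Since a_F ≤ a_L and the follower starts braking later, the follower is never slower than the leader, so the closest approach is when both have stopped.
Minimum gap = 41.417 − 9.291 = 32.126 m.

Minimum gap ≈ 32 m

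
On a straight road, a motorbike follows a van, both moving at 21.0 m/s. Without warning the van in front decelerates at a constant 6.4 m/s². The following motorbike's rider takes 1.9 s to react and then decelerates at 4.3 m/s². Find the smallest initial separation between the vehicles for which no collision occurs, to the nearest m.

Minimum gap ≈ 57 m

Leader travels v²/(2a_L) = 441.000 / 12.800 = 34.453 m before stopping.
Follower covers v·t_r = 21.0000 × 1.9 = 39.900 m while reacting, then v²/(2a_F) = 441.000 / 8.600 = 51.279 m while braking, for a total of 39.900 + 51.279 = 91.179 m.
Since a_F ≤ a_L and the follower starts braking later, the follower is never slower than the leader, so the closest approach is when both have stopped.
Minimum gap = 91.179 − 34.453 = 56.726 m.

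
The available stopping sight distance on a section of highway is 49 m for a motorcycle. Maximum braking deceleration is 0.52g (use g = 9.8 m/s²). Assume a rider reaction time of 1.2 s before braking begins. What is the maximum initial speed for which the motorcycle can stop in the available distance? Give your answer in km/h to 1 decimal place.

Maximum speed ≈ 61.4 km/h

a = 0.52 × 9.8 = 5.096 m/s².
Stopping distance: v·t_r + v²/(2a) = 49 with t_r = 1.2 s and a = 5.096 m/s².
So v² + 12.230 v − 499.41 = 0.
Positive root: v = −a·t_r + √((a·t_r)² + 2a·d) = −6.115 + √(37.393 + 499.41) = 17.0540 m/s.
17.0540 m/s × 3.6 = 61.394 km/h.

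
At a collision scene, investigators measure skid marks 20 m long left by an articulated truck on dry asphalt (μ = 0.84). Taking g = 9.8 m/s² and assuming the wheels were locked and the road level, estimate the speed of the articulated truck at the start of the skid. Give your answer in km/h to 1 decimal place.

Deceleration a = μg = 0.84 × 9.8 = 8.232 m/s².
v = √(2a·d) = √(2 × 8.232 × 20) = √329.280 = 18.1461 m/s.
= 18.1461 × 3.6 = 65.326 km/h.

Initial speed ≈ 65.3 km/h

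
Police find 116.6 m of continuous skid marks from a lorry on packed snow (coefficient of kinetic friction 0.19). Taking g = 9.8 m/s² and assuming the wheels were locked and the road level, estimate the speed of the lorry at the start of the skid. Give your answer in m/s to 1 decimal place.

Initial speed ≈ 20.8 m/s

Deceleration a = μg = 0.19 × 9.8 = 1.862 m/s².
v = √(2a·d) = √(2 × 1.862 × 116.6) = √434.218 = 20.8379 m/s.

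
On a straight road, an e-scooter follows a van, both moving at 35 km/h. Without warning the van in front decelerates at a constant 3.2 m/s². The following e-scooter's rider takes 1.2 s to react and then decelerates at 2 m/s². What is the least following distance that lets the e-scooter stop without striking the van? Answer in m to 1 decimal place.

Minimum gap ≈ 20.5 m

35 km/h ÷ 3.6 = 9.7222 m/s.
Leader travels v²/(2a_L) = 94.521 / 6.400 = 14.769 m before stopping.
Follower covers v·t_r = 9.7222 × 1.2 = 11.667 m while reacting, then v²/(2a_F) = 94.521 / 4.000 = 23.630 m while braking, for a total of 11.667 + 23.630 = 35.297 m.
Since a_F ≤ a_L and the follower starts braking later, the follower is never slower than the leader, so the closest approach is when both have stopped.
Minimum gap = 35.297 − 14.769 = 20.528 m.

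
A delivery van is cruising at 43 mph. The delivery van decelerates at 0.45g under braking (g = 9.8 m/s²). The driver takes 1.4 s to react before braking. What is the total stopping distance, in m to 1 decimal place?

43 mph × 0.44704 = 19.2227 m/s.
a = 0.45 × 9.8 = 4.410 m/s².
Reaction distance = v·t_r = 19.2227 × 1.4 = 26.912 m.
Braking distance = v²/(2a) = 19.2227² / (2 × 4.410) = 369.512 / 8.820 = 41.895 m.
Total = 26.912 + 41.895 = 68.807 m.

Total stopping distance ≈ 68.8 m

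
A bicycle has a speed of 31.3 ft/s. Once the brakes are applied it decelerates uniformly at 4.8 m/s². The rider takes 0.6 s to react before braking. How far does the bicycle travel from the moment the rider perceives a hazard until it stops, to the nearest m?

31.3 ft/s × 0.3048 = 9.5402 m/s.
Reaction distance = v·t_r = 9.5402 × 0.6 = 5.724 m.
Braking distance = v²/(2a) = 9.5402² / (2 × 4.800) = 91.015 / 9.600 = 9.481 m.
Total = 5.724 + 9.481 = 15.205 m.

Total stopping distance ≈ 15 m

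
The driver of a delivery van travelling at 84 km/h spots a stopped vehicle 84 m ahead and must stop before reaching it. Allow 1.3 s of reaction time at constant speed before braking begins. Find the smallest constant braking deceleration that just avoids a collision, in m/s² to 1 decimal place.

Required deceleration ≈ 5.1 m/s²

84 km/h ÷ 3.6 = 23.3333 m/s.
Distance covered during reaction = 23.3333 × 1.3 = 30.333 m.
Distance available for braking: 84 − 30.333 = 53.667 m.
v² = 2a·d ⇒ a = v²/(2d) = 23.3333² / (2 × 53.667) = 544.443 / 107.334 = 5.0724 m/s².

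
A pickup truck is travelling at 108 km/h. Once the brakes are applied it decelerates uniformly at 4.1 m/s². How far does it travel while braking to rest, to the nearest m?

Braking distance ≈ 110 m

108 km/h ÷ 3.6 = 30.0000 m/s.
Braking distance = v²/(2a) = 30.0000² / (2 × 4.100) = 900.000 / 8.200 = 109.756 m.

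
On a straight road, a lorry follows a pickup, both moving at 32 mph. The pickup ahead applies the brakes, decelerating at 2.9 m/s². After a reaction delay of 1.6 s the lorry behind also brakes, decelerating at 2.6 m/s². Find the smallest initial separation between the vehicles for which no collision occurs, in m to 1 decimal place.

32 mph × 0.44704 = 14.3053 m/s.
Leader travels v²/(2a_L) = 204.642 / 5.800 = 35.283 m before stopping.
Follower covers v·t_r = 14.3053 × 1.6 = 22.888 m while reacting, then v²/(2a_F) = 204.642 / 5.200 = 39.354 m while braking, for a total of 22.888 + 39.354 = 62.242 m.
Since a_F ≤ a_L and the follower starts braking later, the follower is never slower than the leader, so the closest approach is when both have stopped.
Minimum gap = 62.242 − 35.283 = 26.959 m.

Minimum gap ≈ 27.0 m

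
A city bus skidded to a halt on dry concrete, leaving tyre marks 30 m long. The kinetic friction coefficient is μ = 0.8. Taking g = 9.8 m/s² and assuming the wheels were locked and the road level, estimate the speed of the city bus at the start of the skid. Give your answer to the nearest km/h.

Deceleration a = μg = 0.8 × 9.8 = 7.840 m/s².
v = √(2a·d) = √(2 × 7.840 × 30) = √470.400 = 21.6887 m/s.
= 21.6887 × 3.6 = 78.079 km/h.

Initial speed ≈ 78 km/h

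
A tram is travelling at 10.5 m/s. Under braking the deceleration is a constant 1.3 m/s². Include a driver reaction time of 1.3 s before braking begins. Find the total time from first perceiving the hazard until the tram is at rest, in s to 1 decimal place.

Total time ≈ 9.4 s

Braking time = v/a = 10.5000 / 1.300 = 8.077 s.
Total = 1.3 + 8.077 = 9.377 s.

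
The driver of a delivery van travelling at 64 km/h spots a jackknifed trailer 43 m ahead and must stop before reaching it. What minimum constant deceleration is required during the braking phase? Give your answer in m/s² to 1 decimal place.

Required deceleration ≈ 3.7 m/s²

64 km/h ÷ 3.6 = 17.7778 m/s.
v² = 2a·d ⇒ a = v²/(2d) = 17.7778² / (2 × 43.000) = 316.050 / 86.000 = 3.6750 m/s².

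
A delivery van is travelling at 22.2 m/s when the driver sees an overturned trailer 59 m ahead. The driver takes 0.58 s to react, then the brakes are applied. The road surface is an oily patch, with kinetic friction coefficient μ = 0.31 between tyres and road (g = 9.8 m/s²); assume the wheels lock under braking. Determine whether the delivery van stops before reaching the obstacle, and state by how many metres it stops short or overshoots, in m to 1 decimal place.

No — it overshoots by 35.0 m

a = μg = 0.31 × 9.8 = 3.038 m/s².
Reaction distance = 22.2000 × 0.58 = 12.876 m.
Braking distance = v²/(2a) = 492.840 / 6.076 = 81.113 m.
Total stopping distance = 12.876 + 81.113 = 93.989 m, vs 59 m available — it cannot stop in time and overshoots by 93.989 − 59 = 34.989 m.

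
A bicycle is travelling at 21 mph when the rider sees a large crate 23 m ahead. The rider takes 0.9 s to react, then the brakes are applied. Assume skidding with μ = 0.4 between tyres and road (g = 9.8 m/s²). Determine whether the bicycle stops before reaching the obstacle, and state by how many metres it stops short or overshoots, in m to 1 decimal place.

Yes — it stops 3.3 m short of the obstacle

21 mph × 0.44704 = 9.3878 m/s.
a = μg = 0.4 × 9.8 = 3.920 m/s².
Reaction distance = 9.3878 × 0.9 = 8.449 m.
Braking distance = v²/(2a) = 88.131 / 7.840 = 11.241 m.
Total stopping distance = 8.449 + 11.241 = 19.690 m, vs 23 m available — it stops with 23 − 19.690 = 3.310 m to spare.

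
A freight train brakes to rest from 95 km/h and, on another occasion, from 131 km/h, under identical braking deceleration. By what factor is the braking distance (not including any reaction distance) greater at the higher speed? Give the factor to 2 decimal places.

Braking distance d = v²/(2a), so with a fixed, d ∝ v².
Factor = (131/95)² = 1.3789² = 1.9014.

Factor ≈ 1.90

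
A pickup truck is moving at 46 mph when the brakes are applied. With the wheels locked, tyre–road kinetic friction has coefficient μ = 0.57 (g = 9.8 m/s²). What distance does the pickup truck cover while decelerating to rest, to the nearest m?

46 mph × 0.44704 = 20.5638 m/s.
a = μg = 0.57 × 9.8 = 5.586 m/s².
Braking distance = v²/(2a) = 20.5638² / (2 × 5.586) = 422.870 / 11.172 = 37.851 m.

Braking distance ≈ 38 m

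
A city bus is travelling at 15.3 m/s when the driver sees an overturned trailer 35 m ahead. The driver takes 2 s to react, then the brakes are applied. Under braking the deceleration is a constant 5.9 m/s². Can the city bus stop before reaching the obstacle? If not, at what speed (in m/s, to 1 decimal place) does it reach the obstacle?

Reaction distance = 15.3000 × 2 = 30.600 m.
Braking distance needed to stop: v²/(2a) = 234.090 / 11.800 = 19.838 m, so total needed = 30.600 + 19.838 = 50.438 m > 35 m — it cannot stop.
Distance remaining when braking begins: 35 − 30.600 = 4.400 m.
v² = v₀² − 2a·d = 234.090 − 2 × 5.900 × 4.400 = 182.170 m²/s².
v = √182.170 = 13.497 m/s.

No — it strikes the obstacle at 13.5 m/s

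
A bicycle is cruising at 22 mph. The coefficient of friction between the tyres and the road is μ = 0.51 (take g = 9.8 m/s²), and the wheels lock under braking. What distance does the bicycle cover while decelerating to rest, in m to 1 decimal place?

Braking distance ≈ 9.7 m

22 mph × 0.44704 = 9.8349 m/s.
a = μg = 0.51 × 9.8 = 4.998 m/s².
Braking distance = v²/(2a) = 9.8349² / (2 × 4.998) = 96.725 / 9.996 = 9.676 m.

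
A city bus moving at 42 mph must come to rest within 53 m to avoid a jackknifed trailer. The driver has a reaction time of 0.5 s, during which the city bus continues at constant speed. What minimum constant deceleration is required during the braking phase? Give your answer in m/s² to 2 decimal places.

Required deceleration ≈ 4.04 m/s²

42 mph × 0.44704 = 18.7757 m/s.
Distance covered during reaction = 18.7757 × 0.5 = 9.388 m.
Distance available for braking: 53 − 9.388 = 43.612 m.
v² = 2a·d ⇒ a = v²/(2d) = 18.7757² / (2 × 43.612) = 352.527 / 87.224 = 4.0416 m/s².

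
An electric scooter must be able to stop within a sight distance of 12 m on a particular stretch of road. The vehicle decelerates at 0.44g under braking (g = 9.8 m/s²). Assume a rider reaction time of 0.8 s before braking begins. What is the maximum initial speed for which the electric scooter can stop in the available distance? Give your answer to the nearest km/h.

a = 0.44 × 9.8 = 4.312 m/s².
Stopping distance: v·t_r + v²/(2a) = 12 with t_r = 0.8 s and a = 4.312 m/s².
So v² + 6.899 v − 103.49 = 0.
Positive root: v = −a·t_r + √((a·t_r)² + 2a·d) = −3.450 + √(11.903 + 103.49) = 7.2921 m/s.
7.2921 m/s × 3.6 = 26.252 km/h.

Maximum speed ≈ 26 km/h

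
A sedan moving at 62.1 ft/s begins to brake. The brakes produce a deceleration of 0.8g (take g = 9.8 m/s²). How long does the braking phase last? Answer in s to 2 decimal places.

62.1 ft/s × 0.3048 = 18.9281 m/s.
a = 0.8 × 9.8 = 7.840 m/s².
Braking time = v/a = 18.9281 / 7.840 = 2.414 s.

Braking time ≈ 2.41 s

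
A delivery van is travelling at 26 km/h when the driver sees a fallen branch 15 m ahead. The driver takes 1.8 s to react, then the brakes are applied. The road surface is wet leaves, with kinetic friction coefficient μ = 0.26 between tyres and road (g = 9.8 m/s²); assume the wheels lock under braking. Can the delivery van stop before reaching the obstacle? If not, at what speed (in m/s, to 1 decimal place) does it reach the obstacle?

26 km/h ÷ 3.6 = 7.2222 m/s.
a = μg = 0.26 × 9.8 = 2.548 m/s².
Reaction distance = 7.2222 × 1.8 = 13.000 m.
Braking distance needed to stop: v²/(2a) = 52.160 / 5.096 = 10.235 m, so total needed = 13.000 + 10.235 = 23.235 m > 15 m — it cannot stop.
Distance remaining when braking begins: 15 − 13.000 = 2.000 m.
v² = v₀² − 2a·d = 52.160 − 2 × 2.548 × 2.000 = 41.968 m²/s².
v = √41.968 = 6.478 m/s.

No — it strikes the obstacle at 6.5 m/s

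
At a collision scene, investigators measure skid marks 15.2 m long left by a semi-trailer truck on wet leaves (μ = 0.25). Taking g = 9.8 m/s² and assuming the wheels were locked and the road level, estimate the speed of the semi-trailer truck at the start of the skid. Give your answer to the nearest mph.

Deceleration a = μg = 0.25 × 9.8 = 2.450 m/s².
v = √(2a·d) = √(2 × 2.450 × 15.2) = √74.480 = 8.6302 m/s.
= 8.6302 ÷ 0.44704 = 19.305 mph.

Initial speed ≈ 19 mph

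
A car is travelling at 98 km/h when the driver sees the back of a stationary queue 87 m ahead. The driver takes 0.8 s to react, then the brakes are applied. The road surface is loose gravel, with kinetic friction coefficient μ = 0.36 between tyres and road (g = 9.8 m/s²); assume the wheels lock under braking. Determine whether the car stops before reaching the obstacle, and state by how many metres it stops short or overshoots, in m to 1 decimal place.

98 km/h ÷ 3.6 = 27.2222 m/s.
a = μg = 0.36 × 9.8 = 3.528 m/s².
Reaction distance = 27.2222 × 0.8 = 21.778 m.
Braking distance = v²/(2a) = 741.048 / 7.056 = 105.024 m.
Total stopping distance = 21.778 + 105.024 = 126.802 m, vs 87 m available — it cannot stop in time and overshoots by 126.802 − 87 = 39.802 m.

No — it overshoots by 39.8 m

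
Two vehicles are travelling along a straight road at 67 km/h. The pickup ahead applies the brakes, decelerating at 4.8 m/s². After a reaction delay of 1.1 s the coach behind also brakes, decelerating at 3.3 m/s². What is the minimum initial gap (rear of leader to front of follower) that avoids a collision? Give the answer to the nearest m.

Minimum gap ≈ 37 m

67 km/h ÷ 3.6 = 18.6111 m/s.
Leader travels v²/(2a_L) = 346.373 / 9.600 = 36.081 m before stopping.
Follower covers v·t_r = 18.6111 × 1.1 = 20.472 m while reacting, then v²/(2a_F) = 346.373 / 6.600 = 52.481 m while braking, for a total of 20.472 + 52.481 = 72.953 m.
Since a_F ≤ a_L and the follower starts braking later, the follower is never slower than the leader, so the closest approach is when both have stopped.
Minimum gap = 72.953 − 36.081 = 36.872 m.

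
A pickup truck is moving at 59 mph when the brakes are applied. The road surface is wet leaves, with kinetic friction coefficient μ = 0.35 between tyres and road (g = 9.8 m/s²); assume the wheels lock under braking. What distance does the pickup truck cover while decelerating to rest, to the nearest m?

59 mph × 0.44704 = 26.3754 m/s.
a = μg = 0.35 × 9.8 = 3.430 m/s².
Braking distance = v²/(2a) = 26.3754² / (2 × 3.430) = 695.662 / 6.860 = 101.408 m.

Braking distance ≈ 101 m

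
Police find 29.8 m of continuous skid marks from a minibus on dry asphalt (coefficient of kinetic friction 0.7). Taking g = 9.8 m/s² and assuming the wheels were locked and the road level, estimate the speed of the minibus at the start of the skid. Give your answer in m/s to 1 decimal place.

Deceleration a = μg = 0.7 × 9.8 = 6.860 m/s².
v = √(2a·d) = √(2 × 6.860 × 29.8) = √408.856 = 20.2202 m/s.

Initial speed ≈ 20.2 m/s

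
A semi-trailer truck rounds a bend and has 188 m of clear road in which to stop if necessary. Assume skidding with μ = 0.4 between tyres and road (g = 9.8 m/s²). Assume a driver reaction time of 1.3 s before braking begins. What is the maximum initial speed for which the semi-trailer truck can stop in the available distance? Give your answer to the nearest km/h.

Maximum speed ≈ 121 km/h

a = μg = 0.4 × 9.8 = 3.920 m/s².
Stopping distance: v·t_r + v²/(2a) = 188 with t_r = 1.3 s and a = 3.920 m/s².
So v² + 10.192 v − 1473.92 = 0.
Positive root: v = −a·t_r + √((a·t_r)² + 2a·d) = −5.096 + √(25.969 + 1473.92) = 33.6324 m/s.
33.6324 m/s × 3.6 = 121.077 km/h.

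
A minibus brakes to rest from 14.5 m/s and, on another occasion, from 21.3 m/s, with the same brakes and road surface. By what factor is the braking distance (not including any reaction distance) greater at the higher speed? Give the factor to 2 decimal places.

Braking distance d = v²/(2a), so with a fixed, d ∝ v².
Factor = (21.3/14.5)² = 1.4690² = 2.1580.

Factor ≈ 2.16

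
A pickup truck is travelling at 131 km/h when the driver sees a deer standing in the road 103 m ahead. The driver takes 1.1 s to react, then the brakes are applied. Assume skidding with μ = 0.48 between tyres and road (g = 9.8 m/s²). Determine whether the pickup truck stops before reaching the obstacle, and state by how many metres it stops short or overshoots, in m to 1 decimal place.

No — it overshoots by 77.8 m

131 km/h ÷ 3.6 = 36.3889 m/s.
a = μg = 0.48 × 9.8 = 4.704 m/s².
Reaction distance = 36.3889 × 1.1 = 40.028 m.
Braking distance = v²/(2a) = 1324.152 / 9.408 = 140.747 m.
Total stopping distance = 40.028 + 140.747 = 180.775 m, vs 103 m available — it cannot stop in time and overshoots by 180.775 − 103 = 77.775 m.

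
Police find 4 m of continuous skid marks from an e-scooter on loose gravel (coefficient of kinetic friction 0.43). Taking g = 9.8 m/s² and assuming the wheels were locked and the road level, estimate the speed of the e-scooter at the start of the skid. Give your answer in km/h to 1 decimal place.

Deceleration a = μg = 0.43 × 9.8 = 4.214 m/s².
v = √(2a·d) = √(2 × 4.214 × 4) = √33.712 = 5.8062 m/s.
= 5.8062 × 3.6 = 20.902 km/h.

Initial speed ≈ 20.9 km/h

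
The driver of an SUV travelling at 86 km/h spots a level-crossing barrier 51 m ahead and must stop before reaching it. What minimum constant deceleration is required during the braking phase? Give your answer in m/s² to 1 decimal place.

Required deceleration ≈ 5.6 m/s²

86 km/h ÷ 3.6 = 23.8889 m/s.
v² = 2a·d ⇒ a = v²/(2d) = 23.8889² / (2 × 51.000) = 570.680 / 102.000 = 5.5949 m/s².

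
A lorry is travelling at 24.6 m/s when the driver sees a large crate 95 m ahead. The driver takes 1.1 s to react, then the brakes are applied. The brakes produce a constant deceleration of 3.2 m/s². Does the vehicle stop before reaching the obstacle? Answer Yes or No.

No

Reaction distance = 24.6000 × 1.1 = 27.060 m.
Braking distance = v²/(2a) = 605.160 / 6.400 = 94.556 m.
Total stopping distance = 27.060 + 94.556 = 121.616 m, vs 95 m available — it cannot stop in time and overshoots by 121.616 − 95 = 26.616 m.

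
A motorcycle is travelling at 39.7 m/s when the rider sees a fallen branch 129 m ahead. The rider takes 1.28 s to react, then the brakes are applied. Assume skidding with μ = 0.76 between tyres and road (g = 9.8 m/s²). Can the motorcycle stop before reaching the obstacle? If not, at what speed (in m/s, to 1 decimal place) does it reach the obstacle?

a = μg = 0.76 × 9.8 = 7.448 m/s².
Reaction distance = 39.7000 × 1.28 = 50.816 m.
Braking distance needed to stop: v²/(2a) = 1576.090 / 14.896 = 105.806 m, so total needed = 50.816 + 105.806 = 156.622 m > 129 m — it cannot stop.
Distance remaining when braking begins: 129 − 50.816 = 78.184 m.
v² = v₀² − 2a·d = 1576.090 − 2 × 7.448 × 78.184 = 411.461 m²/s².
v = √411.461 = 20.285 m/s.

No — it strikes the obstacle at 20.3 m/s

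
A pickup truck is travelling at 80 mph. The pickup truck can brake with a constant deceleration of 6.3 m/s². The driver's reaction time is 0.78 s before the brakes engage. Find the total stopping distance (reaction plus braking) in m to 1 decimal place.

80 mph × 0.44704 = 35.7632 m/s.
Reaction distance = v·t_r = 35.7632 × 0.78 = 27.895 m.
Braking distance = v²/(2a) = 35.7632² / (2 × 6.300) = 1279.006 / 12.600 = 101.508 m.
Total = 27.895 + 101.508 = 129.403 m.

Total stopping distance ≈ 129.4 m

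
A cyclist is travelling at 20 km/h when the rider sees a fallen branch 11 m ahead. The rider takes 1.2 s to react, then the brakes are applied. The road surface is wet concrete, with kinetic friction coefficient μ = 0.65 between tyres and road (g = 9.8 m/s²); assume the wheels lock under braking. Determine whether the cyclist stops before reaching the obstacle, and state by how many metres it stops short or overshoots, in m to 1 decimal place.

Yes — it stops 1.9 m short of the obstacle

20 km/h ÷ 3.6 = 5.5556 m/s.
a = μg = 0.65 × 9.8 = 6.370 m/s².
Reaction distance = 5.5556 × 1.2 = 6.667 m.
Braking distance = v²/(2a) = 30.865 / 12.740 = 2.423 m.
Total stopping distance = 6.667 + 2.423 = 9.090 m, vs 11 m available — it stops with 11 − 9.090 = 1.910 m to spare.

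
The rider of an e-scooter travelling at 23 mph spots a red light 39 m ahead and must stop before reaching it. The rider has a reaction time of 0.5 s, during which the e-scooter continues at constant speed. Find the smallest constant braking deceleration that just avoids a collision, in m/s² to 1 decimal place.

23 mph × 0.44704 = 10.2819 m/s.
Distance covered during reaction = 10.2819 × 0.5 = 5.141 m.
Distance available for braking: 39 − 5.141 = 33.859 m.
v² = 2a·d ⇒ a = v²/(2d) = 10.2819² / (2 × 33.859) = 105.717 / 67.718 = 1.5611 m/s².

Required deceleration ≈ 1.6 m/s²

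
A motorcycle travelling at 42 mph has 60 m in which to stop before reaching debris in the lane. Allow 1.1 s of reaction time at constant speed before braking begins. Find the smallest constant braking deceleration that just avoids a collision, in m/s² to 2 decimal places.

Required deceleration ≈ 4.48 m/s²

42 mph × 0.44704 = 18.7757 m/s.
Distance covered during reaction = 18.7757 × 1.1 = 20.653 m.
Distance available for braking: 60 − 20.653 = 39.347 m.
v² = 2a·d ⇒ a = v²/(2d) = 18.7757² / (2 × 39.347) = 352.527 / 78.694 = 4.4797 m/s².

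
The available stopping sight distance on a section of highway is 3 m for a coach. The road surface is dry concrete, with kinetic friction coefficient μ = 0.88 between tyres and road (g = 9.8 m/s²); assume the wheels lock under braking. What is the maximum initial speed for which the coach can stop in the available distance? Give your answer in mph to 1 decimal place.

a = μg = 0.88 × 9.8 = 8.624 m/s².
v²/(2a) = d ⇒ v = √(2 × 8.624 × 3) = √51.74 = 7.1931 m/s.
7.1931 m/s ÷ 0.44704 = 16.091 mph.

Maximum speed ≈ 16.1 mph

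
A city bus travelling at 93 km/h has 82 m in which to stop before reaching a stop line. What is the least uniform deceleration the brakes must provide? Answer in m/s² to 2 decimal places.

93 km/h ÷ 3.6 = 25.8333 m/s.
v² = 2a·d ⇒ a = v²/(2d) = 25.8333² / (2 × 82.000) = 667.359 / 164.000 = 4.0693 m/s².

Required deceleration ≈ 4.07 m/s²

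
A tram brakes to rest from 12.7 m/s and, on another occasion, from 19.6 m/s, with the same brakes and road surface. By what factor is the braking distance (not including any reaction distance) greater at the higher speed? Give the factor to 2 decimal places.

Braking distance d = v²/(2a), so with a fixed, d ∝ v².
Factor = (19.6/12.7)² = 1.5433² = 2.3818.

Factor ≈ 2.38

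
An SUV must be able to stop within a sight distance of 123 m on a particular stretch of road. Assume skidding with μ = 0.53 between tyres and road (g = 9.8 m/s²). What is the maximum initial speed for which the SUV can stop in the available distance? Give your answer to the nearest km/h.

Maximum speed ≈ 129 km/h

a = μg = 0.53 × 9.8 = 5.194 m/s².
v²/(2a) = d ⇒ v = √(2 × 5.194 × 123) = √1277.72 = 35.7452 m/s.
35.7452 m/s × 3.6 = 128.683 km/h.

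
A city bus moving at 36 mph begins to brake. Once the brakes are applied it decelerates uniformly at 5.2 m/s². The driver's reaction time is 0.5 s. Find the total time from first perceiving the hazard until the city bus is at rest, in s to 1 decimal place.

36 mph × 0.44704 = 16.0934 m/s.
Braking time = v/a = 16.0934 / 5.200 = 3.095 s.
Total = 0.5 + 3.095 = 3.595 s.

Total time ≈ 3.6 s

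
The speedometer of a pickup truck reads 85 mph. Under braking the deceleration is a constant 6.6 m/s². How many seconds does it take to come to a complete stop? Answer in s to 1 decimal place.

85 mph × 0.44704 = 37.9984 m/s.
Braking time = v/a = 37.9984 / 6.600 = 5.757 s.

Braking time ≈ 5.8 s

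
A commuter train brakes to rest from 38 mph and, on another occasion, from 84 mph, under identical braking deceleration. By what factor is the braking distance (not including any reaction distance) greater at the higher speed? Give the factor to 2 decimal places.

Braking distance d = v²/(2a), so with a fixed, d ∝ v².
Factor = (84/38)² = 2.2105² = 4.8863.

Factor ≈ 4.89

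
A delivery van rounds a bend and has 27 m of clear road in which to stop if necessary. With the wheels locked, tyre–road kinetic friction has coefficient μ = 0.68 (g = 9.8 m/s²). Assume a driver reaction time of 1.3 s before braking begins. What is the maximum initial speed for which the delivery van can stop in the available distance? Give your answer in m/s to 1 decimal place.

a = μg = 0.68 × 9.8 = 6.664 m/s².
Stopping distance: v·t_r + v²/(2a) = 27 with t_r = 1.3 s and a = 6.664 m/s².
So v² + 17.326 v − 359.86 = 0.
Positive root: v = −a·t_r + √((a·t_r)² + 2a·d) = −8.663 + √(75.048 + 359.86) = 12.1914 m/s.

Maximum speed ≈ 12.2 m/s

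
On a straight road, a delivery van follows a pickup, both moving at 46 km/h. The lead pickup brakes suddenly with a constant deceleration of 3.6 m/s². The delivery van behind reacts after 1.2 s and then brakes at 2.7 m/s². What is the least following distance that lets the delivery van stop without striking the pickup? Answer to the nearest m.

46 km/h ÷ 3.6 = 12.7778 m/s.
Leader travels v²/(2a_L) = 163.272 / 7.200 = 22.677 m before stopping.
Follower covers v·t_r = 12.7778 × 1.2 = 15.333 m while reacting, then v²/(2a_F) = 163.272 / 5.400 = 30.236 m while braking, for a total of 15.333 + 30.236 = 45.569 m.
Since a_F ≤ a_L and the follower starts braking later, the follower is never slower than the leader, so the closest approach is when both have stopped.
Minimum gap = 45.569 − 22.677 = 22.892 m.

Minimum gap ≈ 23 m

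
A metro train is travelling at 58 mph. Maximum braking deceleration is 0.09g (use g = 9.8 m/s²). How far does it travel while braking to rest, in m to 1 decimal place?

58 mph × 0.44704 = 25.9283 m/s.
a = 0.09 × 9.8 = 0.882 m/s².
Braking distance = v²/(2a) = 25.9283² / (2 × 0.882) = 672.277 / 1.764 = 381.109 m.

Braking distance ≈ 381.1 m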